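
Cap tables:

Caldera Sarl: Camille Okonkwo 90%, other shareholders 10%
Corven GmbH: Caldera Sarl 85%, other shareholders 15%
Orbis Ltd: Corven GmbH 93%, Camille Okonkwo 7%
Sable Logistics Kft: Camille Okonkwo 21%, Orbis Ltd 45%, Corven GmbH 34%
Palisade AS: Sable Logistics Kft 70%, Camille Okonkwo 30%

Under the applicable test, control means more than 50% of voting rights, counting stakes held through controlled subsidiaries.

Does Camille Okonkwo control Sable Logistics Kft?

Camille holds 90% of Caldera, so Camille controls Caldera.
Caldera holds 85% of Corven, so Camille controls Corven.
Corven and Camille together hold 93% + 7% = 100% of Orbis, so Camille controls Orbis.
Camille and Orbis and Corven together hold 21% + 45% + 34% = 100% of Sable, so Camille controls Sable.

Yes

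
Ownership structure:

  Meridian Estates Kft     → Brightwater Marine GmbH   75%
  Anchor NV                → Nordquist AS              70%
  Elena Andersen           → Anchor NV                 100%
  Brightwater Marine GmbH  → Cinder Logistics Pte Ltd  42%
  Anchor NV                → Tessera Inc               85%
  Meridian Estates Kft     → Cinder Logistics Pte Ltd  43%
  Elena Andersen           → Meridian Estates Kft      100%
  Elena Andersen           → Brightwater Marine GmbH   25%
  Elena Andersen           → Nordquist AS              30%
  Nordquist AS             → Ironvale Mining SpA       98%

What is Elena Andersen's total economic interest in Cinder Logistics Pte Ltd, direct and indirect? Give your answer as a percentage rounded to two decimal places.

Elena reaches Cinder along 3 paths.
Via Brightwater: 25% × 42% = 10.5%.
Via Meridian → Brightwater: 100% × 75% × 42% = 31.5%.
Via Meridian: 100% × 43% = 43%.
Total: 10.5% + 31.5% + 43% = 85%.
Rounded: 85.00%.

85.00%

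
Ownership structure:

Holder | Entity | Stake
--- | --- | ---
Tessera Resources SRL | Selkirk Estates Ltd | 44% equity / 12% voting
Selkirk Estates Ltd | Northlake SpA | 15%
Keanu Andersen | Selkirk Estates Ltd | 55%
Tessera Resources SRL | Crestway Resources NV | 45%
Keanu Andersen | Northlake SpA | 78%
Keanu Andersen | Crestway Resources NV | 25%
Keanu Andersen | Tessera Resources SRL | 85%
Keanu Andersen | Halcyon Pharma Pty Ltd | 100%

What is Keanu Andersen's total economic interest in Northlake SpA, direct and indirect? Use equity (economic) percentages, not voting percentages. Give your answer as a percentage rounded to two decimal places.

91.86%

Keanu reaches Northlake along 3 paths.
Direct stake: 78% = 78%.
Via Selkirk: 55% × 15% = 8.25%.
Via Tessera → Selkirk: 85% × 44% × 15% = 5.61%.
Total: 78% + 8.25% + 5.61% = 91.86%.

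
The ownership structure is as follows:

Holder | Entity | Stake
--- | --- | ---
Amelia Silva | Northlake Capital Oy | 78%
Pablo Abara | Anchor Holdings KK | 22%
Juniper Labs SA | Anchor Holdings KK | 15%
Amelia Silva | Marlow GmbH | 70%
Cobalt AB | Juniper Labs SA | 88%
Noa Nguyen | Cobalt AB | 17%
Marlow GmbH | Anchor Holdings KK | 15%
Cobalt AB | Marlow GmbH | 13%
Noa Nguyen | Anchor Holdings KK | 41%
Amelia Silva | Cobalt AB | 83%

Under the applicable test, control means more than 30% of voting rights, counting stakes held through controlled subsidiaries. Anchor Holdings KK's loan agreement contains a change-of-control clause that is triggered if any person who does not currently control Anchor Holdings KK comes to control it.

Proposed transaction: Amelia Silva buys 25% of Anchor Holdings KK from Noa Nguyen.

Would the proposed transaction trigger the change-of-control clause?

Yes

The purchase adds only to Amelia's holdings (Noa's stake shrinks), so Amelia is the only person who could newly come to control Anchor.
Amelia holds 83% of Cobalt, so Amelia controls Cobalt.
Cobalt holds 88% of Juniper, so Amelia controls Juniper.
Cobalt and Amelia together hold 13% + 70% = 83% of Marlow, so Amelia controls Marlow.
Amelia holds 78% of Northlake, so Amelia controls Northlake.
In Anchor, Amelia's side holds only 15% + 15% = 30%, not > 30%.
So before the transaction, Amelia does not control Anchor.
After the purchase, Amelia holds 25% of Anchor directly, and Noa's stake falls to 16%.
Marlow and Juniper and Amelia together hold 15% + 15% + 25% = 55% of Anchor, so Amelia controls Anchor.
Amelia did not control Anchor before and does after, so the clause is triggered.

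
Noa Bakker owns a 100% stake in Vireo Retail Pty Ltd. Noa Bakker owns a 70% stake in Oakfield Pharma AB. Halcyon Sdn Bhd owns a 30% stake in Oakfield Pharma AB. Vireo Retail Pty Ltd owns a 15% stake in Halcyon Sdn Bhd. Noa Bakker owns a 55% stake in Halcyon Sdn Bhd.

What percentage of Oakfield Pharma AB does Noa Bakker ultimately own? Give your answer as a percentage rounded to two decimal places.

Noa reaches Oakfield along 3 paths.
Direct stake: 70% = 70%.
Via Vireo → Halcyon: 100% × 15% × 30% = 4.5%.
Via Halcyon: 55% × 30% = 16.5%.
Total: 70% + 4.5% + 16.5% = 91%.
Rounded: 91.00%.

91.00%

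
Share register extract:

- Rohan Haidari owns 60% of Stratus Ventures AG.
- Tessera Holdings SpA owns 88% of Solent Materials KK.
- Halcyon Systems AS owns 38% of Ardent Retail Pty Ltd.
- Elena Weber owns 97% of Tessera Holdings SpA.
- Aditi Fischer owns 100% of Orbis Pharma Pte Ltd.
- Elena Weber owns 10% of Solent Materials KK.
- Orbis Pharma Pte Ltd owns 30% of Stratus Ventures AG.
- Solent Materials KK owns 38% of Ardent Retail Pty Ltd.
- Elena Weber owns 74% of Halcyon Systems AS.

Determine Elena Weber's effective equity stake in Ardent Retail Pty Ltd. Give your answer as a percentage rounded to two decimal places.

64.36%

Elena reaches Ardent along 3 paths.
Via Solent: 10% × 38% = 3.8%.
Via Tessera → Solent: 97% × 88% × 38% = 32.4368%.
Via Halcyon: 74% × 38% = 28.12%.
Total: 3.8% + 32.4368% + 28.12% = 64.3568%.
Rounded: 64.36%.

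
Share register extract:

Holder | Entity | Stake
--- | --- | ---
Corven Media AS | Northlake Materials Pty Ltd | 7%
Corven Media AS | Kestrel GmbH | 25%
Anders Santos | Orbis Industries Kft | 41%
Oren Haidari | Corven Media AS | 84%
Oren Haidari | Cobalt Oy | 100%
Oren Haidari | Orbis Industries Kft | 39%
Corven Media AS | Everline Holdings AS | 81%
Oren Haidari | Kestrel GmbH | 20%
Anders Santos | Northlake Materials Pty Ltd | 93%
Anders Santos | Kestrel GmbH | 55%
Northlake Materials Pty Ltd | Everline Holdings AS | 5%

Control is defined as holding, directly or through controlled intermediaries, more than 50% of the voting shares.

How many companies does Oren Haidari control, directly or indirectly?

Oren holds 84% of Corven, so Oren controls Corven.
Corven holds 81% of Everline, so Oren controls Everline.
Oren holds 100% of Cobalt, so Oren controls Cobalt.
No other company's threshold is met.
Oren controls 3 companies.

3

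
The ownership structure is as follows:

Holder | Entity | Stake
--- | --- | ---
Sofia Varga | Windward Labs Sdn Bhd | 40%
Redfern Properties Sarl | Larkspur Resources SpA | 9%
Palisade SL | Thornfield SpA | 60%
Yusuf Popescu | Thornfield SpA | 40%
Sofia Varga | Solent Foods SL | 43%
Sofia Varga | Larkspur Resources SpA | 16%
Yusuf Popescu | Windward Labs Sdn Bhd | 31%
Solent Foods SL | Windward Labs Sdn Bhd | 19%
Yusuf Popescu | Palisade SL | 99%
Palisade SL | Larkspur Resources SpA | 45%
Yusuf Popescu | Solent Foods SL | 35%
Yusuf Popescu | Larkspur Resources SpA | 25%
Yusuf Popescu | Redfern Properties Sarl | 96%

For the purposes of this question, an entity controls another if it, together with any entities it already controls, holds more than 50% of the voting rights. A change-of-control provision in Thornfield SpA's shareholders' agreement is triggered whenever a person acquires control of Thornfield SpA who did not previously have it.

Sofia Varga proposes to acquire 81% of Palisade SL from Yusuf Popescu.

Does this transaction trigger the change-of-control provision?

The purchase adds only to Sofia's holdings (Yusuf's stake shrinks), so Sofia is the only person who could newly come to control Thornfield.
Sofia's largest direct stake is 43% in Solent, which does not meet the threshold, so Sofia controls no company.
Neither Sofia nor any entity Sofia controls holds any voting interest in Thornfield.
So before the transaction, Sofia does not control Thornfield.
After the purchase, Sofia holds 81% of Palisade directly, and Yusuf's stake falls to 18%.
Sofia holds 81% of Palisade, so Sofia controls Palisade.
Palisade holds 60% of Thornfield, so Sofia controls Thornfield.
Sofia did not control Thornfield before and does after, so the clause is triggered.

Yes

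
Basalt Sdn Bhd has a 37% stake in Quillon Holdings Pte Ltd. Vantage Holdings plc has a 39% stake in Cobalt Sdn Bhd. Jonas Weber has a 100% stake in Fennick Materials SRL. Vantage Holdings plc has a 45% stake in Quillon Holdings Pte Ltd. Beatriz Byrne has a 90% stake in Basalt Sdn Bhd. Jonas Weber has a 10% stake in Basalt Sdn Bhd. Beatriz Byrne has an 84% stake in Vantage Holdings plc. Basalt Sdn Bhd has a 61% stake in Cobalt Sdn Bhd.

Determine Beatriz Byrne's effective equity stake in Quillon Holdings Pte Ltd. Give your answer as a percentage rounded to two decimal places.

71.10%

Beatriz reaches Quillon along 2 paths.
Via Vantage: 84% × 45% = 37.8%.
Via Basalt: 90% × 37% = 33.3%.
Total: 37.8% + 33.3% = 71.1%.
Rounded: 71.10%.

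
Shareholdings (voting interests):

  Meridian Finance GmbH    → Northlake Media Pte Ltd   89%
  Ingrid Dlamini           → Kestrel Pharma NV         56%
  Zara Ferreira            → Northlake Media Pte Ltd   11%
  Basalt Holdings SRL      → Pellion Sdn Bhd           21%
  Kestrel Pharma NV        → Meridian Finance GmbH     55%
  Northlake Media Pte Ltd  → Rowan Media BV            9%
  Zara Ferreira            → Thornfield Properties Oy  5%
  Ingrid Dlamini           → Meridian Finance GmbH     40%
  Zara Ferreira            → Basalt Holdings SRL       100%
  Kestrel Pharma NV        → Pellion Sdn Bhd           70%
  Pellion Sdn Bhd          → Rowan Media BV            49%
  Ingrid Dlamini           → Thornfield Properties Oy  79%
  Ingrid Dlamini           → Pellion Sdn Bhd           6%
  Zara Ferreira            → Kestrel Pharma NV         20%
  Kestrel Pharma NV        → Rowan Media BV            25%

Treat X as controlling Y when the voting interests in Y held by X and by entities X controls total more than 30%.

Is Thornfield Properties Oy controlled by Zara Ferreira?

No

Zara holds 100% of Basalt, so Zara controls Basalt.
In Thornfield, Zara's side holds only 5%, not > 30%.
So Zara does not control Thornfield.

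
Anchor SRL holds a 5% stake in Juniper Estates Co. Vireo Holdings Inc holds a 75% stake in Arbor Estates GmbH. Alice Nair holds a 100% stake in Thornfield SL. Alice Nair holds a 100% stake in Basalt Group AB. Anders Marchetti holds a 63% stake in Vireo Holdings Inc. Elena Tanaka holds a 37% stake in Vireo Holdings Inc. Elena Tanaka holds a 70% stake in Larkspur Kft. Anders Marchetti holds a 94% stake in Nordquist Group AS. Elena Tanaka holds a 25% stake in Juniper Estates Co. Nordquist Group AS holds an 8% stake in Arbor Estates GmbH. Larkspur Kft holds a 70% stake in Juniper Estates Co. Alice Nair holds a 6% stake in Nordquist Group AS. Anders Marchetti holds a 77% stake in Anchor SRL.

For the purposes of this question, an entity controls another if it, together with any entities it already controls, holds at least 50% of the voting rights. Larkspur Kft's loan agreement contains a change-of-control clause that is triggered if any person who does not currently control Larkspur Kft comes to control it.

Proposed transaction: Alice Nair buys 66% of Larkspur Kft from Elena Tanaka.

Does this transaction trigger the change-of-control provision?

Yes

The purchase adds only to Alice's holdings (Elena's stake shrinks), so Alice is the only person who could newly come to control Larkspur.
Alice holds 100% of Basalt, so Alice controls Basalt.
Alice holds 100% of Thornfield, so Alice controls Thornfield.
Neither Alice nor any entity Alice controls holds any voting interest in Larkspur.
So before the transaction, Alice does not control Larkspur.
After the purchase, Alice holds 66% of Larkspur directly, and Elena's stake falls to 4%.
Alice holds 66% of Larkspur, so Alice controls Larkspur.
Alice did not control Larkspur before and does after, so the clause is triggered.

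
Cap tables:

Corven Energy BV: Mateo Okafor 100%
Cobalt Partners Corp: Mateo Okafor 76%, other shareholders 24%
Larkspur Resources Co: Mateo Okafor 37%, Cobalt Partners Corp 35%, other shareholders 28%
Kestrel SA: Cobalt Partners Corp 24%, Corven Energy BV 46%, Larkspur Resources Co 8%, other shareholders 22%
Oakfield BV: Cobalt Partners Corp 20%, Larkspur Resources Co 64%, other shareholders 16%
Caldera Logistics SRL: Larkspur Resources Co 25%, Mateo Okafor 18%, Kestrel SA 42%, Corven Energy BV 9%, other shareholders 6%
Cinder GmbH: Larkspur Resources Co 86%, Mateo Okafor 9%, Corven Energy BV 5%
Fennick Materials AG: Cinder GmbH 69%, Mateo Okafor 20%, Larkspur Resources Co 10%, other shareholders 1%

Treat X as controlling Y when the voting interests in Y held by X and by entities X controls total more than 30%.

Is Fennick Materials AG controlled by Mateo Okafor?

Yes

Mateo holds 76% of Cobalt, so Mateo controls Cobalt.
Mateo and Cobalt together hold 37% + 35% = 72% of Larkspur, so Mateo controls Larkspur.
Mateo holds 100% of Corven, so Mateo controls Corven.
Larkspur and Mateo and Corven together hold 86% + 9% + 5% = 100% of Cinder, so Mateo controls Cinder.
Cinder and Mateo and Larkspur together hold 69% + 20% + 10% = 99% of Fennick, so Mateo controls Fennick.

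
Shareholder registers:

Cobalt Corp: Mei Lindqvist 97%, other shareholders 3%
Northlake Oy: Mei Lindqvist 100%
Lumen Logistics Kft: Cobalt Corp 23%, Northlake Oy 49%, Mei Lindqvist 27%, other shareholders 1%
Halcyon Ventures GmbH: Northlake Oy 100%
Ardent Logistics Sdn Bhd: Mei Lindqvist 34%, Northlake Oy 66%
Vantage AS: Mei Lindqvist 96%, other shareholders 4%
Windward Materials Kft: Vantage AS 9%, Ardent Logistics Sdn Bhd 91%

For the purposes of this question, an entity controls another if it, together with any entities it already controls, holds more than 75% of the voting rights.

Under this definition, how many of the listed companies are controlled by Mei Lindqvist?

7

Mei holds 97% of Cobalt, so Mei controls Cobalt.
Mei holds 100% of Northlake, so Mei controls Northlake.
Cobalt and Northlake and Mei together hold 23% + 49% + 27% = 99% of Lumen, so Mei controls Lumen.
Northlake holds 100% of Halcyon, so Mei controls Halcyon.
Mei and Northlake together hold 34% + 66% = 100% of Ardent, so Mei controls Ardent.
Mei holds 96% of Vantage, so Mei controls Vantage.
Vantage and Ardent together hold 9% + 91% = 100% of Windward, so Mei controls Windward.
Mei controls 7 companies.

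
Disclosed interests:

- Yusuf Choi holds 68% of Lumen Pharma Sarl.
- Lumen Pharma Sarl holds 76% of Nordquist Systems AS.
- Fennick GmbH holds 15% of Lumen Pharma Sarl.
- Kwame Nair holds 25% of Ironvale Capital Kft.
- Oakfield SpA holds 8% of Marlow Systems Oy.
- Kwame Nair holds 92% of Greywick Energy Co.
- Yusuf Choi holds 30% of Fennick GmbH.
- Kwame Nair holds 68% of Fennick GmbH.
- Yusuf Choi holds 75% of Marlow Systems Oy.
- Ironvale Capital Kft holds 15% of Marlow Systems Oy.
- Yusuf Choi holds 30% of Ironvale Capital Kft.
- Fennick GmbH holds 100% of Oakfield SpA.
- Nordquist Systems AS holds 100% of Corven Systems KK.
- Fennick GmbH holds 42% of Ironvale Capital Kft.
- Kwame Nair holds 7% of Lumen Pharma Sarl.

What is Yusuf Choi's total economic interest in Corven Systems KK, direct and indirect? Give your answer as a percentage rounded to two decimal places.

Yusuf reaches Corven along 2 paths.
Via Fennick → Lumen → Nordquist: 30% × 15% × 76% × 100% = 3.42%.
Via Lumen → Nordquist: 68% × 76% × 100% = 51.68%.
Total: 3.42% + 51.68% = 55.1%.
Rounded: 55.10%.

55.10%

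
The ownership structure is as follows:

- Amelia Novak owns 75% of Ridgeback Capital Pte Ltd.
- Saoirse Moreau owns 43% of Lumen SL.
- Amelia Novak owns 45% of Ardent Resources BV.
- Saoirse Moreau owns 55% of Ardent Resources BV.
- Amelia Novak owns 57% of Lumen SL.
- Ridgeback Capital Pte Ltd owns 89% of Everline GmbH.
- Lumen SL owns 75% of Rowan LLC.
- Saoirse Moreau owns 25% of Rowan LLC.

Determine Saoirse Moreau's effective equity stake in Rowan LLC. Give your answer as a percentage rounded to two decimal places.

57.25%

Saoirse reaches Rowan along 2 paths.
Via Lumen: 43% × 75% = 32.25%.
Direct stake: 25% = 25%.
Total: 32.25% + 25% = 57.25%.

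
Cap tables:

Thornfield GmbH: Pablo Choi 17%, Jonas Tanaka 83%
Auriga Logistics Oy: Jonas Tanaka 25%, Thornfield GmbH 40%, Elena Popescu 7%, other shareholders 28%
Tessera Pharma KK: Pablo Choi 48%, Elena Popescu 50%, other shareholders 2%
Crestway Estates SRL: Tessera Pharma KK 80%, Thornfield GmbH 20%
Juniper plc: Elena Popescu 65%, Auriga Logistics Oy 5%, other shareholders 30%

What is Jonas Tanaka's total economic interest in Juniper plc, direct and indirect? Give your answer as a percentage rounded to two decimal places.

2.91%

Jonas reaches Juniper along 2 paths.
Via Auriga: 25% × 5% = 1.25%.
Via Thornfield → Auriga: 83% × 40% × 5% = 1.66%.
Total: 1.25% + 1.66% = 2.91%.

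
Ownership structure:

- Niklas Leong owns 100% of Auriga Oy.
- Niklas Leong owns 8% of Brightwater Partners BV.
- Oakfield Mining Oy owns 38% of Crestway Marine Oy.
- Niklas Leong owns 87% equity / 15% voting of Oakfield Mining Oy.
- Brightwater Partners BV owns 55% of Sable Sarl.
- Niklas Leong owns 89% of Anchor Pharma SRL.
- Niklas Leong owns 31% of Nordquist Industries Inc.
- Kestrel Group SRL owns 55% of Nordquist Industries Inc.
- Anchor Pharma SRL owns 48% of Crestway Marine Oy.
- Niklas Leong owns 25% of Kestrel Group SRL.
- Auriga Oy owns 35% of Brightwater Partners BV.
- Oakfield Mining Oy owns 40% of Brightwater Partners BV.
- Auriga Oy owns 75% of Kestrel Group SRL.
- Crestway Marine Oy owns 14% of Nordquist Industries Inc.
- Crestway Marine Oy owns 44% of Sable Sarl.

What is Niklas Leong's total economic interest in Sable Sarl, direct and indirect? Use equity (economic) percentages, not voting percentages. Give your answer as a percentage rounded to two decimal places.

76.13%

Niklas reaches Sable along 5 paths.
Via Oakfield → Crestway: 87% × 38% × 44% = 14.5464%.
Via Anchor → Crestway: 89% × 48% × 44% = 18.7968%.
Via Auriga → Brightwater: 100% × 35% × 55% = 19.25%.
Via Brightwater: 8% × 55% = 4.4%.
Via Oakfield → Brightwater: 87% × 40% × 55% = 19.14%.
Total: 14.5464% + 18.7968% + 19.25% + 4.4% + 19.14% = 76.1332%.
Rounded: 76.13%.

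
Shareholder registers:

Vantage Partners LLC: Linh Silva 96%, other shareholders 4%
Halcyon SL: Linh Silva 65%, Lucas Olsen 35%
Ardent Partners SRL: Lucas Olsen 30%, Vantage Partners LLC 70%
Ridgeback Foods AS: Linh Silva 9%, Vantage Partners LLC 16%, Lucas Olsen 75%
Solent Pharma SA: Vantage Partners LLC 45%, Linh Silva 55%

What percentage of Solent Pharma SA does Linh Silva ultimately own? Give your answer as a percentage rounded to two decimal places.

98.20%

Linh reaches Solent along 2 paths.
Via Vantage: 96% × 45% = 43.2%.
Direct stake: 55% = 55%.
Total: 43.2% + 55% = 98.2%.
Rounded: 98.20%.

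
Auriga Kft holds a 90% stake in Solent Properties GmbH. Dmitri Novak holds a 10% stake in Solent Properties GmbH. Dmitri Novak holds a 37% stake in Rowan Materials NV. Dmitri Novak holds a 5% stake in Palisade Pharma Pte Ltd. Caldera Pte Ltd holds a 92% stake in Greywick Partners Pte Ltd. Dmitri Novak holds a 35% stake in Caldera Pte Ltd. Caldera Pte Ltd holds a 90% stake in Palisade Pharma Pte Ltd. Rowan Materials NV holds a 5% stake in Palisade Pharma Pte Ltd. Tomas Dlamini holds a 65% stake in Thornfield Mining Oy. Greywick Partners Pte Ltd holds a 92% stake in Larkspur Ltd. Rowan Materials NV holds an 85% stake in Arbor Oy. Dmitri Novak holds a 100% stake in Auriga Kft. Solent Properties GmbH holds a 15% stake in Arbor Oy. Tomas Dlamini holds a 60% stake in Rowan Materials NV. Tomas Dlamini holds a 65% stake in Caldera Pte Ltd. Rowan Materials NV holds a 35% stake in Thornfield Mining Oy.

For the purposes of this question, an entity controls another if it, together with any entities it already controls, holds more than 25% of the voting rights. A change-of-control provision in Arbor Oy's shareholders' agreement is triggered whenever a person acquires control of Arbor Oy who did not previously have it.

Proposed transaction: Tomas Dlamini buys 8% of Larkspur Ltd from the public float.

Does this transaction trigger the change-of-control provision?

The purchase changes only Tomas's holdings, so Tomas is the only person who could newly come to control Arbor.
Tomas holds 60% of Rowan, so Tomas controls Rowan.
Rowan holds 85% of Arbor, so Tomas controls Arbor.
So Tomas already controls Arbor before the transaction.
After the purchase, Tomas holds 8% of Larkspur directly.
Tomas controlled Arbor already, so this is not a new person acquiring control; every other person's position is unchanged or reduced.
No new person acquires control, so the clause is not triggered.

No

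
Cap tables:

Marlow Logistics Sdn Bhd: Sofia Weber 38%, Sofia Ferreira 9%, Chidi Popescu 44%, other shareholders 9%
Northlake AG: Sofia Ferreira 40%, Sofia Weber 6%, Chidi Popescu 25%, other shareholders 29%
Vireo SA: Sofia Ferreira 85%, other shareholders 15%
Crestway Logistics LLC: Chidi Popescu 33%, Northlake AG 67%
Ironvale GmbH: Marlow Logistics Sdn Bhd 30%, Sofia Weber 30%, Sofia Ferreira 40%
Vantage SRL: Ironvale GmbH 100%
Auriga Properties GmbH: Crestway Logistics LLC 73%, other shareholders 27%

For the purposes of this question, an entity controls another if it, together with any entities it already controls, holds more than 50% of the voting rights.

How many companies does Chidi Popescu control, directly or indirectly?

0

Chidi's largest direct stake is 44% in Marlow, which does not meet the threshold.
Chidi controls 0 companies.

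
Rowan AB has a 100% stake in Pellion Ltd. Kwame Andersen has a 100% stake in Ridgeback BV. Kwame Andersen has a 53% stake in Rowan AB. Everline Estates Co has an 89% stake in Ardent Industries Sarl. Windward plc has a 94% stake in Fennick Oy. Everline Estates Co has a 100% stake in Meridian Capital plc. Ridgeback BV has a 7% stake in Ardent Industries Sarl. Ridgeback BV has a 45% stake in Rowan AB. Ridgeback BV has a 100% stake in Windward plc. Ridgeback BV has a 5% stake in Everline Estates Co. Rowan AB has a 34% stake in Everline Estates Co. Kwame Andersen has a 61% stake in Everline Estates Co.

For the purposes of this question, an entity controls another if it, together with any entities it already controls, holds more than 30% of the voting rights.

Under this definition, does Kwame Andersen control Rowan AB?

Kwame holds 100% of Ridgeback, so Kwame controls Ridgeback.
Ridgeback and Kwame together hold 45% + 53% = 98% of Rowan, so Kwame controls Rowan.

Yes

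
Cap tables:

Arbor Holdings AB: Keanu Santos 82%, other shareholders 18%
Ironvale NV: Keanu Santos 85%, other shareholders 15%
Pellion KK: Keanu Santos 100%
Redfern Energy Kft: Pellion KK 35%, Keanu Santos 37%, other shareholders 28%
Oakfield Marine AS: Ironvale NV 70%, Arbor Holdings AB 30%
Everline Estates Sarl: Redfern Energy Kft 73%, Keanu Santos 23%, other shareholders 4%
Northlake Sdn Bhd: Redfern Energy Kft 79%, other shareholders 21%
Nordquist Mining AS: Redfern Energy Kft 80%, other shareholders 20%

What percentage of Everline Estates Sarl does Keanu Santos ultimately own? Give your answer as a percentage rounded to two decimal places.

75.56%

Keanu reaches Everline along 3 paths.
Via Pellion → Redfern: 100% × 35% × 73% = 25.55%.
Via Redfern: 37% × 73% = 27.01%.
Direct stake: 23% = 23%.
Total: 25.55% + 27.01% + 23% = 75.56%.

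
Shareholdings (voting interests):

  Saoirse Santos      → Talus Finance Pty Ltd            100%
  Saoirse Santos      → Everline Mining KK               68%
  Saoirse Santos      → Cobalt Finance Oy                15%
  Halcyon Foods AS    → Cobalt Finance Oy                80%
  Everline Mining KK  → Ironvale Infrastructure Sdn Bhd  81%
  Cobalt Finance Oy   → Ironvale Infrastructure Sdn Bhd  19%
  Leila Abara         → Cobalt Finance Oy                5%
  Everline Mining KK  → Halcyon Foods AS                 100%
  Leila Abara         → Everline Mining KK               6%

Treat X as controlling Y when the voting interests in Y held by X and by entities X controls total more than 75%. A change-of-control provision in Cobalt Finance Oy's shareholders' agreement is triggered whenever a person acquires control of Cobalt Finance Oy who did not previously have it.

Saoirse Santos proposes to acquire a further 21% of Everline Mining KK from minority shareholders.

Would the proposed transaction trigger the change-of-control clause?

Yes

The purchase changes only Saoirse's holdings, so Saoirse is the only person who could newly come to control Cobalt.
Saoirse holds 100% of Talus, so Saoirse controls Talus.
In Cobalt, Saoirse's side holds only 15%, not > 75%.
So before the transaction, Saoirse does not control Cobalt.
After the purchase, Saoirse's direct stake in Everline rises to 68% + 21% = 89%.
Saoirse holds 89% of Everline, so Saoirse controls Everline.
Everline holds 100% of Halcyon, so Saoirse controls Halcyon.
Halcyon and Saoirse together hold 80% + 15% = 95% of Cobalt, so Saoirse controls Cobalt.
Saoirse did not control Cobalt before and does after, so the clause is triggered.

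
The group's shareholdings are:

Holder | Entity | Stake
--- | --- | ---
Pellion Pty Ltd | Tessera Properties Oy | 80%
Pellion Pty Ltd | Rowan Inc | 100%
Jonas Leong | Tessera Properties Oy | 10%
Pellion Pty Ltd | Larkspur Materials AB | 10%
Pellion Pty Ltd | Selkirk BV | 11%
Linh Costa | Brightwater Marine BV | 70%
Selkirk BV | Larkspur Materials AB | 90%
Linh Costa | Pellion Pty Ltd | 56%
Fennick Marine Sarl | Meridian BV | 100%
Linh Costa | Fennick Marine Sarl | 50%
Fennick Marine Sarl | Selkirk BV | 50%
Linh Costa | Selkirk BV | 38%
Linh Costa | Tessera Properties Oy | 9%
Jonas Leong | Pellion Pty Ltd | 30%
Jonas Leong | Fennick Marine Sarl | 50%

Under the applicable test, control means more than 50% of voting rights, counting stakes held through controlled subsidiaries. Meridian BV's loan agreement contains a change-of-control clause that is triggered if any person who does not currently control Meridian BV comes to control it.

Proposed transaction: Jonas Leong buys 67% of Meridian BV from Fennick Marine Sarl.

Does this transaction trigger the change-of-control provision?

The purchase adds only to Jonas's holdings (Fennick's stake shrinks), so Jonas is the only person who could newly come to control Meridian.
Jonas's largest direct stake is 50% in Fennick, which does not meet the threshold, so Jonas controls no company.
Neither Jonas nor any entity Jonas controls holds any voting interest in Meridian.
So before the transaction, Jonas does not control Meridian.
After the purchase, Jonas holds 67% of Meridian directly, and Fennick's stake falls to 33%.
Jonas holds 67% of Meridian, so Jonas controls Meridian.
Jonas did not control Meridian before and does after, so the clause is triggered.

Yes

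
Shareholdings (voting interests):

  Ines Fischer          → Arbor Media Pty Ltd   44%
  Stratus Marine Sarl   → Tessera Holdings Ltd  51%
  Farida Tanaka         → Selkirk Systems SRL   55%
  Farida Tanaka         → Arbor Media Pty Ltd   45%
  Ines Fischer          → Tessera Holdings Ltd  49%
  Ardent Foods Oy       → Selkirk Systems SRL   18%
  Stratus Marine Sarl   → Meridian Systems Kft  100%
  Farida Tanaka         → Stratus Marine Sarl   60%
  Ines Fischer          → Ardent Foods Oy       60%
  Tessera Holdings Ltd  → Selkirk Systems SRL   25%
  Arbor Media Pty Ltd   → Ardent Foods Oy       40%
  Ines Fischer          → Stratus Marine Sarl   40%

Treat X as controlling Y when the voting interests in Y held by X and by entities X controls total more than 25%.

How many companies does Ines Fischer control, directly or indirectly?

6

Ines holds 44% of Arbor, so Ines controls Arbor.
Ines holds 40% of Stratus, so Ines controls Stratus.
Stratus and Ines together hold 51% + 49% = 100% of Tessera, so Ines controls Tessera.
Arbor and Ines together hold 40% + 60% = 100% of Ardent, so Ines controls Ardent.
Stratus holds 100% of Meridian, so Ines controls Meridian.
Tessera and Ardent together hold 25% + 18% = 43% of Selkirk, so Ines controls Selkirk.
Ines controls 6 companies.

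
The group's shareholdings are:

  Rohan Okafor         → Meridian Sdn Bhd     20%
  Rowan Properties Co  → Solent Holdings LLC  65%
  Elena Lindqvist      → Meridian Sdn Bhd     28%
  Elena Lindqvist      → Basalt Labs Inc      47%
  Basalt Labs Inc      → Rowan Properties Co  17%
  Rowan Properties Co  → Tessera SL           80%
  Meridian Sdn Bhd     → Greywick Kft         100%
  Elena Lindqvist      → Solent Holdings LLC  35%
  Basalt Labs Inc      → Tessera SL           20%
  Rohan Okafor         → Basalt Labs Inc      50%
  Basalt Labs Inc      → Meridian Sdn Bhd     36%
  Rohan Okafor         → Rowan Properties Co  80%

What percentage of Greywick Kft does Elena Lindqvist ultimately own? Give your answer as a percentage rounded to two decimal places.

44.92%

Elena reaches Greywick along 2 paths.
Via Meridian: 28% × 100% = 28%.
Via Basalt → Meridian: 47% × 36% × 100% = 16.92%.
Total: 28% + 16.92% = 44.92%.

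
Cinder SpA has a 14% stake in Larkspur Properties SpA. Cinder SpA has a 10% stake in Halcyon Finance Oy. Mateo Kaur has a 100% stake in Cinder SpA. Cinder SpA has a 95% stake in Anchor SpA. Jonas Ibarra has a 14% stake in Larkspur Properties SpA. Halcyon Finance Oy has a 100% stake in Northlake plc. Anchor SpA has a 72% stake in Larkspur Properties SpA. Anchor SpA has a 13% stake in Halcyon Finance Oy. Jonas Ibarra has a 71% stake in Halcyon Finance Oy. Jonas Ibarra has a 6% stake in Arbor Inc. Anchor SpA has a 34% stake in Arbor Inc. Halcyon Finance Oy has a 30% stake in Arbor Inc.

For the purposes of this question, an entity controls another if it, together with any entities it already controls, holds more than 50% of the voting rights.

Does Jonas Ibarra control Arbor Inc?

No

Jonas holds 71% of Halcyon, so Jonas controls Halcyon.
Halcyon holds 100% of Northlake, so Jonas controls Northlake.
In Arbor, Jonas's side holds only 6% + 30% = 36%, not > 50%.
So Jonas does not control Arbor.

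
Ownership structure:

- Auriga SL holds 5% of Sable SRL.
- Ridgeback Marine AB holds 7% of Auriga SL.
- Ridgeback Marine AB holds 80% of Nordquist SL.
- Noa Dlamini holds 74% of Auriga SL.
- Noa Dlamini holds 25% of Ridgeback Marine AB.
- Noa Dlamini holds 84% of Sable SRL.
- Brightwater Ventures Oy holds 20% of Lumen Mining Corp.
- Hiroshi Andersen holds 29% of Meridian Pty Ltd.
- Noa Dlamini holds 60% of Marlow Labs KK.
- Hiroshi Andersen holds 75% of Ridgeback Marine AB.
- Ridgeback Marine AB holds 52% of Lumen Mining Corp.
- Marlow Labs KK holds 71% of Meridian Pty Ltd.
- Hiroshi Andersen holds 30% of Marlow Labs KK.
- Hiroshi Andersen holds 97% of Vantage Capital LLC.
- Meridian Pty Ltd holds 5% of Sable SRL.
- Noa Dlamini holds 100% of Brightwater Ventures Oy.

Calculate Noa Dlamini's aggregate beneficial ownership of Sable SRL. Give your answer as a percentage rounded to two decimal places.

89.92%

Noa reaches Sable along 4 paths.
Direct stake: 84% = 84%.
Via Auriga: 74% × 5% = 3.7%.
Via Ridgeback → Auriga: 25% × 7% × 5% = 0.0875%.
Via Marlow → Meridian: 60% × 71% × 5% = 2.13%.
Total: 84% + 3.7% + 0.0875% + 2.13% = 89.9175%.
Rounded: 89.92%.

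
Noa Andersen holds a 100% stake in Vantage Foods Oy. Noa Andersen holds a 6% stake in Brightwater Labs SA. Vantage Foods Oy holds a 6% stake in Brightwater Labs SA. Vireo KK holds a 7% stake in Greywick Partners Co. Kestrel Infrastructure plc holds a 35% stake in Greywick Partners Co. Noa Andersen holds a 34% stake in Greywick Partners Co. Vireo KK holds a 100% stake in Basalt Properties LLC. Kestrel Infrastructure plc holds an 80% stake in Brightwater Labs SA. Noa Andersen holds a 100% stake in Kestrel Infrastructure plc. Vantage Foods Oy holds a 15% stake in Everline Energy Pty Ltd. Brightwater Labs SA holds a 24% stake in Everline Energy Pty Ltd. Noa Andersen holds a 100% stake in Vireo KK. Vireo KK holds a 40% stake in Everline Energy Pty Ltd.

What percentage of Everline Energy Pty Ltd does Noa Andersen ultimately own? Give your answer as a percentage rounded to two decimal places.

77.08%

Noa reaches Everline along 5 paths.
Via Brightwater: 6% × 24% = 1.44%.
Via Kestrel → Brightwater: 100% × 80% × 24% = 19.2%.
Via Vantage → Brightwater: 100% × 6% × 24% = 1.44%.
Via Vireo: 100% × 40% = 40%.
Via Vantage: 100% × 15% = 15%.
Total: 1.44% + 19.2% + 1.44% + 40% + 15% = 77.08%.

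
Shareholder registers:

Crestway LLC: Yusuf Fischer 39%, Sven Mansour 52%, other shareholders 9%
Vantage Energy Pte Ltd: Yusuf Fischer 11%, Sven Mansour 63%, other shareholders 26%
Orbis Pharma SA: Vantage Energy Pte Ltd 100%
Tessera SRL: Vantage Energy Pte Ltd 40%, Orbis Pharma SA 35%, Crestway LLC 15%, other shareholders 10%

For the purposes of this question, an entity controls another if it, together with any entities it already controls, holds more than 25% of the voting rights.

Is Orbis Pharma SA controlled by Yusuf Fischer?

No

Yusuf holds 39% of Crestway, so Yusuf controls Crestway.
Neither Yusuf nor any entity Yusuf controls holds any voting interest in Orbis.
So Yusuf does not control Orbis.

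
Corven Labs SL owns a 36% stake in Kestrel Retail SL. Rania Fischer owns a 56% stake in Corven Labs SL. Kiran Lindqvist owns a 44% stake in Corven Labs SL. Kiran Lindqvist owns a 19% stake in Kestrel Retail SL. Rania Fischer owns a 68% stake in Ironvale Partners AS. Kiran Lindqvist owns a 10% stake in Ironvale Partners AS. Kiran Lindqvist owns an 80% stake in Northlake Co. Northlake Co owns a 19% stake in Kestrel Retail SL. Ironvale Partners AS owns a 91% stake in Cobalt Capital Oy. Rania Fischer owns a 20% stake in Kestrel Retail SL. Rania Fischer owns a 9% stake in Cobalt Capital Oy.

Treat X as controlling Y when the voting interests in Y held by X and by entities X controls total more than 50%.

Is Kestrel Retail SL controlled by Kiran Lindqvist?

No

Kiran holds 80% of Northlake, so Kiran controls Northlake.
In Kestrel, Kiran's side holds only 19% + 19% = 38%, not > 50%.
So Kiran does not control Kestrel.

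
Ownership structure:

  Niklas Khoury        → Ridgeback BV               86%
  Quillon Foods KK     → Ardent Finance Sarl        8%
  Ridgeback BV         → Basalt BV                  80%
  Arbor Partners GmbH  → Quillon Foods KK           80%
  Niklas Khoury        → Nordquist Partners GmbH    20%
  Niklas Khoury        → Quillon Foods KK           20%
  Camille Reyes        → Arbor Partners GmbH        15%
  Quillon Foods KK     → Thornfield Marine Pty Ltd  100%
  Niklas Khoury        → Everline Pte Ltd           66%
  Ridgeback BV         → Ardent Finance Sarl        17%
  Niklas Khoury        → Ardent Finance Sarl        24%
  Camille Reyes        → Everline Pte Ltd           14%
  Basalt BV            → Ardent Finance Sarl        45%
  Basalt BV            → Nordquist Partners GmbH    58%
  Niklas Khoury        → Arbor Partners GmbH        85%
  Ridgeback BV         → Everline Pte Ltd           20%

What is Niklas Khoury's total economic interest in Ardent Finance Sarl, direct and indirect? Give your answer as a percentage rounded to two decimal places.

Niklas reaches Ardent along 5 paths.
Via Ridgeback: 86% × 17% = 14.62%.
Via Quillon: 20% × 8% = 1.6%.
Via Arbor → Quillon: 85% × 80% × 8% = 5.44%.
Via Ridgeback → Basalt: 86% × 80% × 45% = 30.96%.
Direct stake: 24% = 24%.
Total: 14.62% + 1.6% + 5.44% + 30.96% + 24% = 76.62%.

76.62%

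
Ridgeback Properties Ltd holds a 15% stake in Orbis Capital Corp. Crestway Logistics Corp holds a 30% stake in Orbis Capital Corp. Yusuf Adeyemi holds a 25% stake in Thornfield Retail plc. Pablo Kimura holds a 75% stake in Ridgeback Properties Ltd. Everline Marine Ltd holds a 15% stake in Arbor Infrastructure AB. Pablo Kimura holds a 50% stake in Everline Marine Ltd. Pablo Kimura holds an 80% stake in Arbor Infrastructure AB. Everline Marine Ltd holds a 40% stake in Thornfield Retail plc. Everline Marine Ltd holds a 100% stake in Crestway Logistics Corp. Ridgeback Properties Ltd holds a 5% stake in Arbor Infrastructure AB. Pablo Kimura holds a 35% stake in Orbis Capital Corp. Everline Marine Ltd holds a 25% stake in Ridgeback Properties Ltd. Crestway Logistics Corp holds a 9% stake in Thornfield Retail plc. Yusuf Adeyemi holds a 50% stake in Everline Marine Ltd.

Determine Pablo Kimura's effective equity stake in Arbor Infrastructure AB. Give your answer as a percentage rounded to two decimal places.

91.88%

Pablo reaches Arbor along 4 paths.
Direct stake: 80% = 80%.
Via Everline → Ridgeback: 50% × 25% × 5% = 0.625%.
Via Ridgeback: 75% × 5% = 3.75%.
Via Everline: 50% × 15% = 7.5%.
Total: 80% + 0.625% + 3.75% + 7.5% = 91.875%.
Rounded: 91.88%.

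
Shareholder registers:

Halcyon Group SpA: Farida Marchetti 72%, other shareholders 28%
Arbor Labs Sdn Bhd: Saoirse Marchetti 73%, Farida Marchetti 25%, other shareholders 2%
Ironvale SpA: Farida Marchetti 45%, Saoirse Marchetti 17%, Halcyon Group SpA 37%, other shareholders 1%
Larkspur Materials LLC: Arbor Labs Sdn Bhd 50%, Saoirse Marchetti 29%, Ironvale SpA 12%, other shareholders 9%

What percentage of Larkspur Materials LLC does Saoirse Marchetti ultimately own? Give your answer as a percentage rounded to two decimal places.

67.54%

Saoirse reaches Larkspur along 3 paths.
Via Arbor: 73% × 50% = 36.5%.
Direct stake: 29% = 29%.
Via Ironvale: 17% × 12% = 2.04%.
Total: 36.5% + 29% + 2.04% = 67.54%.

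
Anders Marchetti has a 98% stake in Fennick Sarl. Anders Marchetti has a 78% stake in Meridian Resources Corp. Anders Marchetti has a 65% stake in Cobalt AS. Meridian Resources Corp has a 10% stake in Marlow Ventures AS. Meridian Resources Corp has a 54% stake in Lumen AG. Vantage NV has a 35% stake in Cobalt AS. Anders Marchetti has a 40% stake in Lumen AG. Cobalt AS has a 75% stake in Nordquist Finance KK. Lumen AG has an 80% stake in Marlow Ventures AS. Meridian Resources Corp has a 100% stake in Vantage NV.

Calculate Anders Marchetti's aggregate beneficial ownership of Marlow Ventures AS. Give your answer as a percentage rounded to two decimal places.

73.50%

Anders reaches Marlow along 3 paths.
Via Meridian: 78% × 10% = 7.8%.
Via Lumen: 40% × 80% = 32%.
Via Meridian → Lumen: 78% × 54% × 80% = 33.696%.
Total: 7.8% + 32% + 33.696% = 73.496%.
Rounded: 73.50%.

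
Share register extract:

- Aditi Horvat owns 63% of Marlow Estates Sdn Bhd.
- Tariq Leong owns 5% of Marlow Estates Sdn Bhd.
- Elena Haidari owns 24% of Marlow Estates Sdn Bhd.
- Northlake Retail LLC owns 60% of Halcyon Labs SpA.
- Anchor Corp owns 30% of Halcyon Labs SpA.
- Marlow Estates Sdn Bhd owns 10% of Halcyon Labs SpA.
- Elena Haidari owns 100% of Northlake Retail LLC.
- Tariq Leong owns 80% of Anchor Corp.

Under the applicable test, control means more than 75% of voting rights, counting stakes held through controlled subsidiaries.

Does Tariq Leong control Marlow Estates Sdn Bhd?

Tariq holds 80% of Anchor, so Tariq controls Anchor.
In Marlow, Tariq's side holds only 5%, not > 75%.
So Tariq does not control Marlow.

No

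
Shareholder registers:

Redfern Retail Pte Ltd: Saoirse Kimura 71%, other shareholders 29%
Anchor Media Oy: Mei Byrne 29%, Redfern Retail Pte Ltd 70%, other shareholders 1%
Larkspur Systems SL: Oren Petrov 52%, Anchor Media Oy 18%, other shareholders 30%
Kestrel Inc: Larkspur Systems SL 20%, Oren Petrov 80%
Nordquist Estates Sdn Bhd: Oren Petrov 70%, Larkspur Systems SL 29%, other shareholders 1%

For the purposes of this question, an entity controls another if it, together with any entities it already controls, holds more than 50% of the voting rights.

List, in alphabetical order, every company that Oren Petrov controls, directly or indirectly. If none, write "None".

Kestrel Inc, Larkspur Systems SL, Nordquist Estates Sdn Bhd

Oren holds 52% of Larkspur, so Oren controls Larkspur.
Larkspur and Oren together hold 20% + 80% = 100% of Kestrel, so Oren controls Kestrel.
Oren and Larkspur together hold 70% + 29% = 99% of Nordquist, so Oren controls Nordquist.
No other company's threshold is met.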